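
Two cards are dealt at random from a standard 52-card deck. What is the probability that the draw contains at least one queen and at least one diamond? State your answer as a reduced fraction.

29/442

There are C(52,2) = 1326 possible draws.
By inclusion-exclusion on the complements, draws missing all queens or all diamonds: C(48,2) + C(39,2) − C(36,2) = 1128 + 741 − 630 = 1239.
So draws with at least one of each: 1326 − 1239 = 87, probability 87/1326 = 29/442.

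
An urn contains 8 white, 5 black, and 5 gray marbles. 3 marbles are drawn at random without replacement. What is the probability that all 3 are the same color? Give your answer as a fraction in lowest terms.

There are C(18,3) = 816 ways to draw 3 marbles.
All same color: C(8,3) + C(5,3) + C(5,3) = 56 + 10 + 10 = 76.
Probability = 76/816 = 19/204.

19/204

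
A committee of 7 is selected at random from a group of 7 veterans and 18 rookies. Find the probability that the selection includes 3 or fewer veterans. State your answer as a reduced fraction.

408/437

Total selections: C(25,7) = 480700.
Favorable selections (3 or fewer veterans): C(7,0)·C(18,7) + C(7,1)·C(18,6) + C(7,2)·C(18,5) + C(7,3)·C(18,4) = 31824 + 129948 + 179928 + 107100 = 448800.
Probability = 448800/480700 = 408/437.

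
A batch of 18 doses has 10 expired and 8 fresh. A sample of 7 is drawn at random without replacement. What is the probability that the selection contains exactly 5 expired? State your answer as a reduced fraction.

There are C(18,7) = 31824 ways to choose 7 from 18.
Selections with exactly 5 expired: choose 5 of the 10 expired and 2 of the 8 fresh, C(10,5)·C(8,2) = 252·28 = 7056.
Probability = 7056/31824 = 49/221.

49/221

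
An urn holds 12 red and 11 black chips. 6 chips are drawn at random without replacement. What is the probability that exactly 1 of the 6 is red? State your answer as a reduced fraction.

24/437

The sample space is all 6-subsets of the 23: C(23,6) = 100947.
Selections with exactly 1 red: choose 1 of the 12 red and 5 of the 11 black, C(12,1)·C(11,5) = 12·462 = 5544.
Probability = 5544/100947 = 24/437.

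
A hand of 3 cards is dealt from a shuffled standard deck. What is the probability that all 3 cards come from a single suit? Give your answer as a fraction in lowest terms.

22/425

There are C(52,3) = 22100 possible 3-card hands.
Hands of one suit: 4 suits × C(13,3) = 4·286 = 1144.
Probability = 1144/22100 = 22/425.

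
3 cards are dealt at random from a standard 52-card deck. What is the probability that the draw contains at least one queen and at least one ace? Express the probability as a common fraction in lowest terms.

There are C(52,3) = 22100 possible draws.
By inclusion-exclusion on the complements, draws missing all queens or all aces: C(48,3) + C(48,3) − C(44,3) = 17296 + 17296 − 13244 = 21348.
So draws with at least one of each: 22100 − 21348 = 752, probability 752/22100 = 188/5525.

188/5525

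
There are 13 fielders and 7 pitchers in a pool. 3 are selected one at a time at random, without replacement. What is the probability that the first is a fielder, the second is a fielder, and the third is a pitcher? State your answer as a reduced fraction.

Multiply the conditional probabilities at each draw: 13/20 · 12/19 · 7/18 = 1092/6840 = 91/570.

91/570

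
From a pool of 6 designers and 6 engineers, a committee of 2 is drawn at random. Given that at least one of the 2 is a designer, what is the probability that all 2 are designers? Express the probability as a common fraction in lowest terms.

5/17

Work in counts. Selections with at least one designer: C(12,2) − C(6,2) = 66 − 15 = 51.
Of those, selections where all 2 are designers: C(6,2) = 15.
Conditional probability = 15/51 = 5/17.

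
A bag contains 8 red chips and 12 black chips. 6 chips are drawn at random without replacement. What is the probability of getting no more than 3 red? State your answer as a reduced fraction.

44/51

Total selections: C(20,6) = 38760.
Count the complement (more than 3 red): C(8,4)·C(12,2) + C(8,5)·C(12,1) + C(8,6)·C(12,0) = 4620 + 672 + 28 = 5320.
Probability = 1 − 5320/38760 = 33440/38760 = 44/51.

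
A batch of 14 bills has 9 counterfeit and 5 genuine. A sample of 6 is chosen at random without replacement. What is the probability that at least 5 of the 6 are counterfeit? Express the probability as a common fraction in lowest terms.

34/143

Total selections: C(14,6) = 3003.
Favorable selections (at least 5 counterfeit): C(9,5)·C(5,1) + C(9,6)·C(5,0) = 630 + 84 = 714.
Probability = 714/3003 = 34/143.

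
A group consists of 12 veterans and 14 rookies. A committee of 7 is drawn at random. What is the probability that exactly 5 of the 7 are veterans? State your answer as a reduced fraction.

Total number of selections: C(26,7) = 657800.
Selections with exactly 5 veterans: choose 5 of the 12 veterans and 2 of the 14 rookies, C(12,5)·C(14,2) = 792·91 = 72072.
Probability = 72072/657800 = 63/575.

63/575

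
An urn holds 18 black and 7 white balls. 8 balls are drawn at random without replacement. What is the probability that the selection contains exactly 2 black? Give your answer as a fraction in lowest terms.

Total number of selections: C(25,8) = 1081575.
Selections with exactly 2 black: choose 2 of the 18 black and 6 of the 7 white, C(18,2)·C(7,6) = 153·7 = 1071.
Probability = 1071/1081575 = 119/120175.

119/120175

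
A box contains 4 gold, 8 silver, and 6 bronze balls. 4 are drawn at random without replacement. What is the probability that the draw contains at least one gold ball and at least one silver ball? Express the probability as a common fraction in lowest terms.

466/765

There are C(18,4) = 3060 possible draws.
By inclusion-exclusion on the complements, draws missing all gold or all silver: C(14,4) + C(10,4) − C(6,4) = 1001 + 210 − 15 = 1196.
So draws with at least one of each: 3060 − 1196 = 1864, probability 1864/3060 = 466/765.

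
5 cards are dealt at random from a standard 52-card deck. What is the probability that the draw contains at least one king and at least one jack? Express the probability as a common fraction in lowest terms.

6509/64974

There are C(52,5) = 2598960 possible draws.
By inclusion-exclusion on the complements, draws missing all kings or all jacks: C(48,5) + C(48,5) − C(44,5) = 1712304 + 1712304 − 1086008 = 2338600.
So draws with at least one of each: 2598960 − 2338600 = 260360, probability 260360/2598960 = 6509/64974.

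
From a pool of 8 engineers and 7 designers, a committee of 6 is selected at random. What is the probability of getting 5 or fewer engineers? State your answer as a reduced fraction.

Total selections: C(15,6) = 5005.
The complement is exactly 6 engineers: C(8,6)·C(7,0) = 28.
Probability = 1 − 28/5005 = 4977/5005 = 711/715.

711/715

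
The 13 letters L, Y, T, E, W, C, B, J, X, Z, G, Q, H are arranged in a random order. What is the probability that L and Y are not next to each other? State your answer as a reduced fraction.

11/13

There are 13! = 6227020800 arrangements.
Arrangements with L and Y adjacent: 2·12! = 958003200.
So not adjacent: 6227020800 − 958003200 = 5269017600, probability 5269017600/6227020800 = 11/13.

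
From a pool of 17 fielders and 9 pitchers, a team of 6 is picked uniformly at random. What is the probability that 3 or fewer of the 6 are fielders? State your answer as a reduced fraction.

5463/16445

There are C(26,6) = 230230 ways to choose the 6.
Favorable selections (3 or fewer fielders): C(17,0)·C(9,6) + C(17,1)·C(9,5) + C(17,2)·C(9,4) + C(17,3)·C(9,3) = 84 + 2142 + 17136 + 57120 = 76482.
Probability = 76482/230230 = 5463/16445.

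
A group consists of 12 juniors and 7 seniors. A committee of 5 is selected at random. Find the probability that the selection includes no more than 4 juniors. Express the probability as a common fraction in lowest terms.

301/323

Total selections: C(19,5) = 11628.
The complement is exactly 5 juniors: C(12,5)·C(7,0) = 792.
Probability = 1 − 792/11628 = 10836/11628 = 301/323.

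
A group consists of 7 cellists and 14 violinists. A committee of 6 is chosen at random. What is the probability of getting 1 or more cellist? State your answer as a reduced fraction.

There are C(21,6) = 54264 ways to choose the 6.
The complement is all 6 are violinists: C(14,6) = 3003.
Probability = 1 − 3003/54264 = 51261/54264 = 2441/2584.

2441/2584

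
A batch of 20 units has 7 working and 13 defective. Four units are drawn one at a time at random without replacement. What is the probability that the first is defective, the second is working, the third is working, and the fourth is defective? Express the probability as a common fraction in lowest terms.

Multiply the conditional probabilities at each draw: 13/20 · 7/19 · 6/18 · 12/17 = 6552/116280 = 91/1615.

91/1615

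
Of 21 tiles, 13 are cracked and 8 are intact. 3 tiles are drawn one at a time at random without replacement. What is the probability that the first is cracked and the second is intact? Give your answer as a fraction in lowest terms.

Multiply the conditional probabilities at each draw: 13/21 · 8/20 = 104/420 = 26/105.

26/105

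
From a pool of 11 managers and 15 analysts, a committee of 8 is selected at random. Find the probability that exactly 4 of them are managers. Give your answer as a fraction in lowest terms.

There are C(26,8) = 1562275 ways to choose 8 from 26.
Selections with exactly 4 managers: choose 4 of the 11 managers and 4 of the 15 analysts, C(11,4)·C(15,4) = 330·1365 = 450450.
Probability = 450450/1562275 = 126/437.

126/437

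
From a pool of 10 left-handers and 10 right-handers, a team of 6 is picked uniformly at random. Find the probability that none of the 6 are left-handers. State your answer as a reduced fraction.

7/1292

There are C(20,6) = 38760 possible selections.
Selections with no left-handers (all right-handers): C(10,6) = 210.
Probability = 210/38760 = 7/1292.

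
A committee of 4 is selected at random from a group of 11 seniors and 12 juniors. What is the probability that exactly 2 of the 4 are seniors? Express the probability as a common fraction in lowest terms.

66/161

There are C(23,4) = 8855 ways to choose 4 from 23.
Selections with exactly 2 seniors: choose 2 of the 11 seniors and 2 of the 12 juniors, C(11,2)·C(12,2) = 55·66 = 3630.
Probability = 3630/8855 = 66/161.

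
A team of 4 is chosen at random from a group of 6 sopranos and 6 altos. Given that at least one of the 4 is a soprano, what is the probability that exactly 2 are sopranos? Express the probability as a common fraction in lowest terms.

Work in counts. Selections with at least one soprano: C(12,4) − C(6,4) = 495 − 15 = 480.
Of those, selections where exactly 2 are sopranos: C(6,2)·C(6,2) = 15·15 = 225.
Conditional probability = 225/480 = 15/32.

15/32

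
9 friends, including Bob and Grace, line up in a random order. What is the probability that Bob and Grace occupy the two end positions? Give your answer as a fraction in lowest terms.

1/36

There are 9! = 362880 arrangements.
Place Bob and Grace at the ends in 2 ways, arrange the remaining 7 in 7! = 5040 ways: 2·5040 = 10080.
Probability = 10080/362880 = 1/36.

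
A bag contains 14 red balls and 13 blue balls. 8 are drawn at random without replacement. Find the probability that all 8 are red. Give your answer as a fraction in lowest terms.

7/5175

There are C(27,8) = 2220075 possible selections.
Selections with all red: C(14,8) = 3003.
Probability = 3003/2220075 = 7/5175.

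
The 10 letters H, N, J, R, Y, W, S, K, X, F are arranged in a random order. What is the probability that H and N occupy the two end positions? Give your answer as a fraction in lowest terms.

1/45

There are 10! = 3628800 arrangements.
Place H and N at the ends in 2 ways, arrange the remaining 8 in 8! = 40320 ways: 2·40320 = 80640.
Probability = 80640/3628800 = 1/45.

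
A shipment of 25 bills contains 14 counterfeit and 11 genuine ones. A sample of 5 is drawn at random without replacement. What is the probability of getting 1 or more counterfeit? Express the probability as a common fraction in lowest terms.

There are C(25,5) = 53130 ways to choose the 5.
Favorable selections (1 or more counterfeit): C(14,1)·C(11,4) + C(14,2)·C(11,3) + C(14,3)·C(11,2) + C(14,4)·C(11,1) + C(14,5)·C(11,0) = 4620 + 15015 + 20020 + 11011 + 2002 = 52668.
Probability = 52668/53130 = 114/115.

114/115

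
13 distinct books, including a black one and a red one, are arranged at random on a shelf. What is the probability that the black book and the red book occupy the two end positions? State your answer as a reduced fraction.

There are 13! = 6227020800 arrangements.
Place the black book and the red book at the ends in 2 ways, arrange the remaining 11 in 11! = 39916800 ways: 2·39916800 = 79833600.
Probability = 79833600/6227020800 = 1/78.

1/78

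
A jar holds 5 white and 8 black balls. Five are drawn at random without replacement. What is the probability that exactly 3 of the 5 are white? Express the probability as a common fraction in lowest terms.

280/1287

Total number of selections: C(13,5) = 1287.
Selections with exactly 3 white: choose 3 of the 5 white and 2 of the 8 black, C(5,3)·C(8,2) = 10·28 = 280.
Probability = 280/1287.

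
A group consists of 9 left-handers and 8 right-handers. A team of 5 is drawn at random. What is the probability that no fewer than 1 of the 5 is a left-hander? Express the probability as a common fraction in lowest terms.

There are C(17,5) = 6188 ways to choose the 5.
The complement is all 5 are right-handers: C(8,5) = 56.
Probability = 1 − 56/6188 = 6132/6188 = 219/221.

219/221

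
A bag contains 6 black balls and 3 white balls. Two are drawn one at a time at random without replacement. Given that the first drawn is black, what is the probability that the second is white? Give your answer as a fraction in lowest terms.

After removing one black, 8 remain: 5 black and 3 white.
So the probability the next is white is 3/8.

3/8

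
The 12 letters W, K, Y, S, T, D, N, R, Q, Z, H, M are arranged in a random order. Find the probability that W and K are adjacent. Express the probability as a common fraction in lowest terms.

There are 12! = 479001600 arrangements.
Treat W and K as a block: 11! arrangements of the blocks × 2 orders within the block = 2·39916800 = 79833600.
Probability = 79833600/479001600 = 1/6.

1/6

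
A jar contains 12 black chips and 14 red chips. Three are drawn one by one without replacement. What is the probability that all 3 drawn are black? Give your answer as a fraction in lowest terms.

11/130

Multiply the conditional probabilities at each draw: 12/26 · 11/25 · 10/24 = 1320/15600 = 11/130.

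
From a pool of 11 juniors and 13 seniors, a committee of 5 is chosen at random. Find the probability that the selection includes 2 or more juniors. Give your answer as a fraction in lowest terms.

379/483

There are C(24,5) = 42504 ways to choose the 5.
Count the complement (fewer than 2 juniors): C(11,0)·C(13,5) + C(11,1)·C(13,4) = 1287 + 7865 = 9152.
Probability = 1 − 9152/42504 = 33352/42504 = 379/483.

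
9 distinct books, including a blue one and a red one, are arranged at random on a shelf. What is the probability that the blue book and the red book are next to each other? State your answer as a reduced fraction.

2/9

There are 9! = 362880 arrangements.
Treat the blue book and the red book as a block: 8! arrangements of the blocks × 2 orders within the block = 2·40320 = 80640.
Probability = 80640/362880 = 2/9.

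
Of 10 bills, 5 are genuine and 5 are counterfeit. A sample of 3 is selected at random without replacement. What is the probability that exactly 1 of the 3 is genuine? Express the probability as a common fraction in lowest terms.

5/12

Total number of selections: C(10,3) = 120.
Selections with exactly 1 genuine: choose 1 of the 5 genuine and 2 of the 5 counterfeit, C(5,1)·C(5,2) = 5·10 = 50.
Probability = 50/120 = 5/12.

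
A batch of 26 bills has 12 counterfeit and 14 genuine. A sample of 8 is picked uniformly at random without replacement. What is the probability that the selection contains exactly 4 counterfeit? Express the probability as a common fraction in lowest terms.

The sample space is all 8-subsets of the 26: C(26,8) = 1562275.
Selections with exactly 4 counterfeit: choose 4 of the 12 counterfeit and 4 of the 14 genuine, C(12,4)·C(14,4) = 495·1001 = 495495.
Probability = 495495/1562275 = 693/2185.

693/2185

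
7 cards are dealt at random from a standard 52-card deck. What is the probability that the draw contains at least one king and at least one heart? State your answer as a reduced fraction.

53122231/133784560

There are C(52,7) = 133784560 possible draws.
By inclusion-exclusion on the complements, draws missing all kings or all hearts: C(48,7) + C(39,7) − C(36,7) = 73629072 + 15380937 − 8347680 = 80662329.
So draws with at least one of each: 133784560 − 80662329 = 53122231, probability 53122231/133784560.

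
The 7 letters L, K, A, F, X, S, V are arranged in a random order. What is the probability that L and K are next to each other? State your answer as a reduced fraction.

2/7

There are 7! = 5040 arrangements.
Treat L and K as a block: 6! arrangements of the blocks × 2 orders within the block = 2·720 = 1440.
Probability = 1440/5040 = 2/7.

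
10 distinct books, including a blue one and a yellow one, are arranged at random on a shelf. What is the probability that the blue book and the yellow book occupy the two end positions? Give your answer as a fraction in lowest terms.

There are 10! = 3628800 arrangements.
Place the blue book and the yellow book at the ends in 2 ways, arrange the remaining 8 in 8! = 40320 ways: 2·40320 = 80640.
Probability = 80640/3628800 = 1/45.

1/45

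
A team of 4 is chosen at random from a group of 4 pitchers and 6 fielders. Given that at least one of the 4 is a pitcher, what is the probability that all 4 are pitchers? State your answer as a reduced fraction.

1/195

Work in counts. Selections with at least one pitcher: C(10,4) − C(6,4) = 210 − 15 = 195.
Of those, selections where all 4 are pitchers: C(4,4) = 1.
Conditional probability = 1/195.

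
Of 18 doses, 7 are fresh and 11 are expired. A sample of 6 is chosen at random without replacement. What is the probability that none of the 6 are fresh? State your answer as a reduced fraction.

There are C(18,6) = 18564 possible selections.
Selections with no fresh (all expired): C(11,6) = 462.
Probability = 462/18564 = 11/442.

11/442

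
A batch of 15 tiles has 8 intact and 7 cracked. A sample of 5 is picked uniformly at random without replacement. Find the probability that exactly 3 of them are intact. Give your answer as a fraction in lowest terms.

The sample space is all 5-subsets of the 15: C(15,5) = 3003.
Selections with exactly 3 intact: choose 3 of the 8 intact and 2 of the 7 cracked, C(8,3)·C(7,2) = 56·21 = 1176.
Probability = 1176/3003 = 56/143.

56/143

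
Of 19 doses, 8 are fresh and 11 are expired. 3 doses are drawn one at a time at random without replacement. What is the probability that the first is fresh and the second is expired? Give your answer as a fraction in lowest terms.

44/171

Multiply the conditional probabilities at each draw: 8/19 · 11/18 = 88/342 = 44/171.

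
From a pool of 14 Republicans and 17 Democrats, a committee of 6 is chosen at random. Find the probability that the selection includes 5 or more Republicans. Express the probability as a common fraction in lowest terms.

407/8091

Total selections: C(31,6) = 736281.
Favorable selections (5 or more Republicans): C(14,5)·C(17,1) + C(14,6)·C(17,0) = 34034 + 3003 = 37037.
Probability = 37037/736281 = 407/8091.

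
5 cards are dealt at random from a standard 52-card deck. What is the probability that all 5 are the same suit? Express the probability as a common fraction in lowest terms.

There are C(52,5) = 2598960 possible 5-card hands.
Hands of one suit: 4 suits × C(13,5) = 4·1287 = 5148.
Probability = 5148/2598960 = 33/16660.

33/16660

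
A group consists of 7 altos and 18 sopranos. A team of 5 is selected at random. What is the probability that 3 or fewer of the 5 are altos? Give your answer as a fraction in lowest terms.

2499/2530

There are C(25,5) = 53130 ways to choose the 5.
Count the complement (more than 3 altos): C(7,4)·C(18,1) + C(7,5)·C(18,0) = 630 + 21 = 651.
Probability = 1 − 651/53130 = 52479/53130 = 2499/2530.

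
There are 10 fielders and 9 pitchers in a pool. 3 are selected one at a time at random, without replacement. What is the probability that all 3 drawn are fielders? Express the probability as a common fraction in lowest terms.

Multiply the conditional probabilities at each draw: 10/19 · 9/18 · 8/17 = 720/5814 = 40/323.

40/323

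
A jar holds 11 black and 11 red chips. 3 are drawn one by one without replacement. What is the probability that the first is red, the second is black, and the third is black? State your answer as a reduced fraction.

11/84

Multiply the conditional probabilities at each draw: 11/22 · 11/21 · 10/20 = 1210/9240 = 11/84.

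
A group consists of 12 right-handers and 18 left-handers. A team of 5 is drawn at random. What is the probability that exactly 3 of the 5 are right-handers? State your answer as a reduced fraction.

The sample space is all 5-subsets of the 30: C(30,5) = 142506.
Selections with exactly 3 right-handers: choose 3 of the 12 right-handers and 2 of the 18 left-handers, C(12,3)·C(18,2) = 220·153 = 33660.
Probability = 33660/142506 = 1870/7917.

1870/7917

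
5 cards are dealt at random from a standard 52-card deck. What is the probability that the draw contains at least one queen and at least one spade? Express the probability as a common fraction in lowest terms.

229297/866320

There are C(52,5) = 2598960 possible draws.
By inclusion-exclusion on the complements, draws missing all queens or all spades: C(48,5) + C(39,5) − C(36,5) = 1712304 + 575757 − 376992 = 1911069.
So draws with at least one of each: 2598960 − 1911069 = 687891, probability 687891/2598960 = 229297/866320.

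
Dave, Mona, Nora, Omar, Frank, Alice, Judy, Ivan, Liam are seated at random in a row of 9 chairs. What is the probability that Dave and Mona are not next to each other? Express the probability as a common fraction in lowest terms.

There are 9! = 362880 arrangements.
Arrangements with Dave and Mona adjacent: 2·8! = 80640.
So not adjacent: 362880 − 80640 = 282240, probability 282240/362880 = 7/9.

7/9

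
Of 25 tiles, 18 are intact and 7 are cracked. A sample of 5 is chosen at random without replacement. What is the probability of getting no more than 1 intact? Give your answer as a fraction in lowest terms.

31/2530

Total selections: C(25,5) = 53130.
Favorable selections (no more than 1 intact): C(18,0)·C(7,5) + C(18,1)·C(7,4) = 21 + 630 = 651.
Probability = 651/53130 = 31/2530.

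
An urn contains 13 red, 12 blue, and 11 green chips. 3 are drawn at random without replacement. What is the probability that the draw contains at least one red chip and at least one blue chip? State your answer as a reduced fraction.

117/238

There are C(36,3) = 7140 possible draws.
By inclusion-exclusion on the complements, draws missing all red or all blue: C(23,3) + C(24,3) − C(11,3) = 1771 + 2024 − 165 = 3630.
So draws with at least one of each: 7140 − 3630 = 3510, probability 3510/7140 = 117/238.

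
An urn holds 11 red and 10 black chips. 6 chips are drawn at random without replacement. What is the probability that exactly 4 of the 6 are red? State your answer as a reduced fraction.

There are C(21,6) = 54264 ways to choose 6 from 21.
Selections with exactly 4 red: choose 4 of the 11 red and 2 of the 10 black, C(11,4)·C(10,2) = 330·45 = 14850.
Probability = 14850/54264 = 2475/9044.

2475/9044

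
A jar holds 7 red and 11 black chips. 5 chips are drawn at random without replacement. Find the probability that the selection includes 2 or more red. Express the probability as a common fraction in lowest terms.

There are C(18,5) = 8568 ways to choose the 5.
Count the complement (fewer than 2 red): C(7,0)·C(11,5) + C(7,1)·C(11,4) = 462 + 2310 = 2772.
Probability = 1 − 2772/8568 = 5796/8568 = 23/34.

23/34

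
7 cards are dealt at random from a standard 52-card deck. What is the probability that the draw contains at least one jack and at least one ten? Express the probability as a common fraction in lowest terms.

There are C(52,7) = 133784560 possible draws.
By inclusion-exclusion on the complements, draws missing all jacks or all tens: C(48,7) + C(48,7) − C(44,7) = 73629072 + 73629072 − 38320568 = 108937576.
So draws with at least one of each: 133784560 − 108937576 = 24846984, probability 24846984/133784560 = 3105873/16723070.

3105873/16723070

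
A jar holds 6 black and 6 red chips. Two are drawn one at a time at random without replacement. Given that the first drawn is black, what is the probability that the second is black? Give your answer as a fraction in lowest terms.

After removing one black, 11 remain: 5 black and 6 red.
So the probability the next is black is 5/11.

5/11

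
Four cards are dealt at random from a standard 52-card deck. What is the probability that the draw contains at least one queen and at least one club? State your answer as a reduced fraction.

52799/270725

There are C(52,4) = 270725 possible draws.
By inclusion-exclusion on the complements, draws missing all queens or all clubs: C(48,4) + C(39,4) − C(36,4) = 194580 + 82251 − 58905 = 217926.
So draws with at least one of each: 270725 − 217926 = 52799, probability 52799/270725.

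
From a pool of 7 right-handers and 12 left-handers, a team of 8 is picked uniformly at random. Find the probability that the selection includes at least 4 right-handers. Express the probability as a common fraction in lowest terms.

2491/8398

There are C(19,8) = 75582 ways to choose the 8.
Favorable selections (at least 4 right-handers): C(7,4)·C(12,4) + C(7,5)·C(12,3) + C(7,6)·C(12,2) + C(7,7)·C(12,1) = 17325 + 4620 + 462 + 12 = 22419.
Probability = 22419/75582 = 2491/8398.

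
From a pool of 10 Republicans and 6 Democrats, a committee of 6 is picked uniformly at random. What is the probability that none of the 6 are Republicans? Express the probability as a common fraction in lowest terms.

There are C(16,6) = 8008 possible selections.
Selections with no Republicans (all Democrats): C(6,6) = 1.
Probability = 1/8008.

1/8008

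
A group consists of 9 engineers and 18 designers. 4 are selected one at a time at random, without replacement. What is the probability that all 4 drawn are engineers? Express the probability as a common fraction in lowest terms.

Multiply the conditional probabilities at each draw: 9/27 · 8/26 · 7/25 · 6/24 = 3024/421200 = 7/975.

7/975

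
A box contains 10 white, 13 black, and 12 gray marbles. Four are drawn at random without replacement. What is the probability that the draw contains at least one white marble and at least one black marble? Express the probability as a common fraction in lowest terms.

There are C(35,4) = 52360 possible draws.
By inclusion-exclusion on the complements, draws missing all white or all black: C(25,4) + C(22,4) − C(12,4) = 12650 + 7315 − 495 = 19470.
So draws with at least one of each: 52360 − 19470 = 32890, probability 32890/52360 = 299/476.

299/476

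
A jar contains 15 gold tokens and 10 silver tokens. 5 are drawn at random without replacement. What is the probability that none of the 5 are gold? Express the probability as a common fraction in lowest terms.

6/1265

There are C(25,5) = 53130 possible selections.
Selections with no gold (all silver): C(10,5) = 252.
Probability = 252/53130 = 6/1265.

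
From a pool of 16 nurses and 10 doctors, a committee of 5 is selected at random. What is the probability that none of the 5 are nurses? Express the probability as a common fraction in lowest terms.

There are C(26,5) = 65780 possible selections.
Selections with no nurses (all doctors): C(10,5) = 252.
Probability = 252/65780 = 63/16445.

63/16445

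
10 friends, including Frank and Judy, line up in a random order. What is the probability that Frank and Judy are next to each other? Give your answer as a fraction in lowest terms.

1/5

There are 10! = 3628800 arrangements.
Treat Frank and Judy as a block: 9! arrangements of the blocks × 2 orders within the block = 2·362880 = 725760.
Probability = 725760/3628800 = 1/5.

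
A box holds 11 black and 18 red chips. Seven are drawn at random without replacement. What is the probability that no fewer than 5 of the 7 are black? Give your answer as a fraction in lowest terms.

There are C(29,7) = 1560780 ways to choose the 7.
Favorable selections (no fewer than 5 black): C(11,5)·C(18,2) + C(11,6)·C(18,1) + C(11,7)·C(18,0) = 70686 + 8316 + 330 = 79332.
Probability = 79332/1560780 = 6611/130065.

6611/130065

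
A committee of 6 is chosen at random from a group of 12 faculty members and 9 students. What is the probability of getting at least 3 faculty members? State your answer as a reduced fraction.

264/323

There are C(21,6) = 54264 ways to choose the 6.
Count the complement (fewer than 3 faculty members): C(12,0)·C(9,6) + C(12,1)·C(9,5) + C(12,2)·C(9,4) = 84 + 1512 + 8316 = 9912.
Probability = 1 − 9912/54264 = 44352/54264 = 264/323.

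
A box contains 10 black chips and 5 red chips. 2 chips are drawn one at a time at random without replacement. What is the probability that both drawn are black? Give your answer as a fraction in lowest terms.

3/7

Multiply the conditional probabilities at each draw: 10/15 · 9/14 = 90/210 = 3/7.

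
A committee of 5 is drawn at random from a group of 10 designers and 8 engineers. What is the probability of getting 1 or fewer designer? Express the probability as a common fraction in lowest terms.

There are C(18,5) = 8568 ways to choose the 5.
Favorable selections (1 or fewer designer): C(10,0)·C(8,5) + C(10,1)·C(8,4) = 56 + 700 = 756.
Probability = 756/8568 = 3/34.

3/34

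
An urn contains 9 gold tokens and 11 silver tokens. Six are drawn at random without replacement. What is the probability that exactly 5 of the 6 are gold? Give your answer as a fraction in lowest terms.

231/6460

Total number of selections: C(20,6) = 38760.
Selections with exactly 5 gold: choose 5 of the 9 gold and 1 of the 11 silver, C(9,5)·C(11,1) = 126·11 = 1386.
Probability = 1386/38760 = 231/6460.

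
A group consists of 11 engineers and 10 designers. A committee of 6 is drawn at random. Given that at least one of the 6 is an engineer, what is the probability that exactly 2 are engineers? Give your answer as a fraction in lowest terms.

Work in counts. Selections with at least one engineer: C(21,6) − C(10,6) = 54264 − 210 = 54054.
Of those, selections where exactly 2 are engineers: C(11,2)·C(10,4) = 55·210 = 11550.
Conditional probability = 11550/54054 = 25/117.

25/117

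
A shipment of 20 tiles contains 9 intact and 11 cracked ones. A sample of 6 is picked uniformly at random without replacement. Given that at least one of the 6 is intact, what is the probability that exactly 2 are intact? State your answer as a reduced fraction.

Work in counts. Selections with at least one intact: C(20,6) − C(11,6) = 38760 − 462 = 38298.
Of those, selections where exactly 2 are intact: C(9,2)·C(11,4) = 36·330 = 11880.
Conditional probability = 11880/38298 = 1980/6383.

1980/6383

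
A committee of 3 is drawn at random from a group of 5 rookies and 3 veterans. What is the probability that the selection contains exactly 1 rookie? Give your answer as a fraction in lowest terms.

15/56

The sample space is all 3-subsets of the 8: C(8,3) = 56.
Selections with exactly 1 rookie: choose 1 of the 5 rookies and 2 of the 3 veterans, C(5,1)·C(3,2) = 5·3 = 15.
Probability = 15/56.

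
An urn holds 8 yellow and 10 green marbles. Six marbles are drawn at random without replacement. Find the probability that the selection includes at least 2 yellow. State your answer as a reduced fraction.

389/442

Total selections: C(18,6) = 18564.
Favorable selections (at least 2 yellow): C(8,2)·C(10,4) + C(8,3)·C(10,3) + C(8,4)·C(10,2) + C(8,5)·C(10,1) + C(8,6)·C(10,0) = 5880 + 6720 + 3150 + 560 + 28 = 16338.
Probability = 16338/18564 = 389/442.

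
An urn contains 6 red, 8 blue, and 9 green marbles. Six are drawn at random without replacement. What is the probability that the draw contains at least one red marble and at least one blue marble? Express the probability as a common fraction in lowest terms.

There are C(23,6) = 100947 possible draws.
By inclusion-exclusion on the complements, draws missing all red or all blue: C(17,6) + C(15,6) − C(9,6) = 12376 + 5005 − 84 = 17297.
So draws with at least one of each: 100947 − 17297 = 83650, probability 83650/100947 = 11950/14421.

11950/14421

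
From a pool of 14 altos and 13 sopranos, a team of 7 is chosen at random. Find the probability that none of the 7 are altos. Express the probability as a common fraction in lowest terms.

There are C(27,7) = 888030 possible selections.
Selections with no altos (all sopranos): C(13,7) = 1716.
Probability = 1716/888030 = 2/1035.

2/1035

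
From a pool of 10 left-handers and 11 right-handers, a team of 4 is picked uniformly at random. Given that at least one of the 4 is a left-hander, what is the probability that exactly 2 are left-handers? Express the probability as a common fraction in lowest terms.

165/377

Work in counts. Selections with at least one left-hander: C(21,4) − C(11,4) = 5985 − 330 = 5655.
Of those, selections where exactly 2 are left-handers: C(10,2)·C(11,2) = 45·55 = 2475.
Conditional probability = 2475/5655 = 165/377.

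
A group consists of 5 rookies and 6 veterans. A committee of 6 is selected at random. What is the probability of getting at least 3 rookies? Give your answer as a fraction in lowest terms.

281/462

Total selections: C(11,6) = 462.
Favorable selections (at least 3 rookies): C(5,3)·C(6,3) + C(5,4)·C(6,2) + C(5,5)·C(6,1) = 200 + 75 + 6 = 281.
Probability = 281/462.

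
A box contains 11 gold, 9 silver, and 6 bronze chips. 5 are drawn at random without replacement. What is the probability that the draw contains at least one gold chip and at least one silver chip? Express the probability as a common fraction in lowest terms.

There are C(26,5) = 65780 possible draws.
By inclusion-exclusion on the complements, draws missing all gold or all silver: C(15,5) + C(17,5) − C(6,5) = 3003 + 6188 − 6 = 9185.
So draws with at least one of each: 65780 − 9185 = 56595, probability 56595/65780 = 1029/1196.

1029/1196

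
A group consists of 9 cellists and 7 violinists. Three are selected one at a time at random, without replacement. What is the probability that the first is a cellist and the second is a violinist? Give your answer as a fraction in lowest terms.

21/80

Multiply the conditional probabilities at each draw: 9/16 · 7/15 = 63/240 = 21/80.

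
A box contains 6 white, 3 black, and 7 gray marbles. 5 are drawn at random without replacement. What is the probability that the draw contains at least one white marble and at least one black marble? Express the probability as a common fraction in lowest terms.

475/728

There are C(16,5) = 4368 possible draws.
By inclusion-exclusion on the complements, draws missing all white or all black: C(10,5) + C(13,5) − C(7,5) = 252 + 1287 − 21 = 1518.
So draws with at least one of each: 4368 − 1518 = 2850, probability 2850/4368 = 475/728.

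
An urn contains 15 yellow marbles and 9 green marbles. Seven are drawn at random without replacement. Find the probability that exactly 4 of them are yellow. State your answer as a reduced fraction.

3185/9614

The sample space is all 7-subsets of the 24: C(24,7) = 346104.
Selections with exactly 4 yellow: choose 4 of the 15 yellow and 3 of the 9 green, C(15,4)·C(9,3) = 1365·84 = 114660.
Probability = 114660/346104 = 3185/9614.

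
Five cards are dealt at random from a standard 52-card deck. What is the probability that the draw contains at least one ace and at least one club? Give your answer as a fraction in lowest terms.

229297/866320

There are C(52,5) = 2598960 possible draws.
By inclusion-exclusion on the complements, draws missing all aces or all clubs: C(48,5) + C(39,5) − C(36,5) = 1712304 + 575757 − 376992 = 1911069.
So draws with at least one of each: 2598960 − 1911069 = 687891, probability 687891/2598960 = 229297/866320.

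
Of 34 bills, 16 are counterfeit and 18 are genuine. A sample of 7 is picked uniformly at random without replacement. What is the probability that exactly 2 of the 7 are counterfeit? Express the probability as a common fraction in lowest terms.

There are C(34,7) = 5379616 ways to choose 7 from 34.
Selections with exactly 2 counterfeit: choose 2 of the 16 counterfeit and 5 of the 18 genuine, C(16,2)·C(18,5) = 120·8568 = 1028160.
Probability = 1028160/5379616 = 1890/9889.

1890/9889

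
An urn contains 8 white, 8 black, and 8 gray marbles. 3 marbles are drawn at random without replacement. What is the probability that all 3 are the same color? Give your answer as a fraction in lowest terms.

There are C(24,3) = 2024 ways to draw 3 marbles.
All same color: C(8,3) + C(8,3) + C(8,3) = 56 + 56 + 56 = 168.
Probability = 168/2024 = 21/253.

21/253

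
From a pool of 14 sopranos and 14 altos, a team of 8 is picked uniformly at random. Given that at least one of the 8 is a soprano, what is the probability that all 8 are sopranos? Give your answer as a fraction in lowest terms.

1/1034

Work in counts. Selections with at least one soprano: C(28,8) − C(14,8) = 3108105 − 3003 = 3105102.
Of those, selections where all 8 are sopranos: C(14,8) = 3003.
Conditional probability = 3003/3105102 = 1/1034.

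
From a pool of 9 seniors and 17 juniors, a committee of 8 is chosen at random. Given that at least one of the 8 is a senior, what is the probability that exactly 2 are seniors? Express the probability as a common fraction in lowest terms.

3808/13145

Work in counts. Selections with at least one senior: C(26,8) − C(17,8) = 1562275 − 24310 = 1537965.
Of those, selections where exactly 2 are seniors: C(9,2)·C(17,6) = 36·12376 = 445536.
Conditional probability = 445536/1537965 = 3808/13145.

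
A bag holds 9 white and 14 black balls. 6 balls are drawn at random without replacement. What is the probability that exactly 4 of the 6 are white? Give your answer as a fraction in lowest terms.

The sample space is all 6-subsets of the 23: C(23,6) = 100947.
Selections with exactly 4 white: choose 4 of the 9 white and 2 of the 14 black, C(9,4)·C(14,2) = 126·91 = 11466.
Probability = 11466/100947 = 546/4807.

546/4807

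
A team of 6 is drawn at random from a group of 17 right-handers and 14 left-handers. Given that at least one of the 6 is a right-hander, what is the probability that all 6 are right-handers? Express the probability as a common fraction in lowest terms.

4/237

Work in counts. Selections with at least one right-hander: C(31,6) − C(14,6) = 736281 − 3003 = 733278.
Of those, selections where all 6 are right-handers: C(17,6) = 12376.
Conditional probability = 12376/733278 = 4/237.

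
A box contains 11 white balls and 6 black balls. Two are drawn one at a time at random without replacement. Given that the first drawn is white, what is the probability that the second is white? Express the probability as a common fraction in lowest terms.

5/8

After removing one white, 16 remain: 10 white and 6 black.
So the probability the next is white is 10/16 = 5/8.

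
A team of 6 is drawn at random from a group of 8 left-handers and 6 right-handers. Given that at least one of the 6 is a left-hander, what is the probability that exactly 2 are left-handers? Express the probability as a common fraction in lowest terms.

210/1501

Work in counts. Selections with at least one left-hander: C(14,6) − C(6,6) = 3003 − 1 = 3002.
Of those, selections where exactly 2 are left-handers: C(8,2)·C(6,4) = 28·15 = 420.
Conditional probability = 420/3002 = 210/1501.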